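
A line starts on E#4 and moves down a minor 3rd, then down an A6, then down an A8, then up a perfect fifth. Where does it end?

Bb2

E#4 down a minor third → C##4 (3 semitones).
Down an augmented sixth from C##4: E3 (10 semitones down).
E3 down an augmented octave → Eb2 (13 semitones).
A perfect fifth up from Eb2 is Bb2.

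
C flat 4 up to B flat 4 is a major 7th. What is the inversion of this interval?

Interval numbers invert to sum to nine: 7 + 2 = 9, so a seventh inverts to a second.
And major becomes minor under inversion, so we get a minor second.

m2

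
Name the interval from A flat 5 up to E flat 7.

P12

A to E spans five letter names (A-B-C-D-E), plus an octave, so the interval is some kind of twelfth.
Ab5 to Eb7 is 19 semitones, matching the perfect twelfth exactly, so the quality is perfect.
(Equivalently, a compound perfect fifth: a perfect fifth plus an octave.)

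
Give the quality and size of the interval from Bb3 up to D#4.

augmented third

B to D spans three letter names (B-C-D) — that makes it a third of some quality.
Bb3 to D#4 spans 5 semitones — one semitone wider than the major third (4) — giving an augmented third.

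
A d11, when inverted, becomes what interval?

augmented fifth

First reduce the compound diminished eleventh to its simple form, a diminished fourth.
Inverted interval numbers add to nine, so a fourth pairs with a fifth (4 + 5 = 9).
And diminished becomes augmented under inversion, so we get an augmented fifth.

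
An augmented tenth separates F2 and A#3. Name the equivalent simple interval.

augmented third

Take out an octave (7 from the number): 10 − 7 = 3.
That makes an augmented tenth a compound augmented third — an octave plus an augmented third.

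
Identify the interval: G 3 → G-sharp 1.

Descending from G3 to G#1 is the same interval as ascending G#1 to G3.
G to G is the same letter name, plus 2 octaves — that makes it a fifteenth of some quality.
G#1 to G3 spans 23 semitones — one semitone narrower than the perfect fifteenth (24) — giving a diminished fifteenth.
(Equivalently, a compound diminished octave: a diminished octave plus an octave.)

diminished fifteenth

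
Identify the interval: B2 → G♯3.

B to G spans six letter names (B-C-D-E-F-G): a sixth.
The major sixth spans 9 semitones, and B2 to G#3 is exactly 9 semitones — so this is a major sixth.

major 6th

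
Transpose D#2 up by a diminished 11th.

Four letters up from D (plus an octave) reaches G.
A diminished eleventh is 16 semitones; 16 semitones up from D#2 gives G3.

G3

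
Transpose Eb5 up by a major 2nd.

F5

The second takes the letter from E up to F.
Moving 2 semitones up from Eb5 (the size of a major second) reaches F5.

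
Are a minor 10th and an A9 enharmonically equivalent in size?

Yes

A minor tenth spans 15 semitones, and an augmented ninth also spans 15 semitones — they're enharmonic.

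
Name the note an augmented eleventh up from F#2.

Counting four letter names plus an octave up from F lands on B.
An augmented eleventh is 18 semitones; 18 semitones up from F#2 gives B#3.

B#3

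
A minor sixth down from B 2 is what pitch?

The sixth takes the letter from B down to D.
Moving 8 semitones down from B2 (the size of a minor sixth) reaches D#2.

D sharp 2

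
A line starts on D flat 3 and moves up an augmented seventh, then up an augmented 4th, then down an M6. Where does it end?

A sharp 3

Up an augmented seventh from Db3: C#4 (12 semitones up).
C#4 up an augmented fourth → F##4 (6 semitones).
Down a major sixth from F##4: A#3 (9 semitones down).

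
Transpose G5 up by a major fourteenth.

F#7

Counting seven letter names plus an octave up from G lands on F.
A major fourteenth spans 23 semitones, so from G5 the target pitch is F#7.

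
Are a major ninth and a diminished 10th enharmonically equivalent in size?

Both span 14 semitones: a major ninth and a diminished tenth are the same chromatic distance.

Yes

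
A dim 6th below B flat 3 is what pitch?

D sharp 3

Counting six letter names down from B lands on D.
A diminished sixth is 7 semitones; 7 semitones down from Bb3 gives D#3.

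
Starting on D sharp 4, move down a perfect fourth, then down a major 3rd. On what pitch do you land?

F sharp 3

D#4 down a perfect fourth → A#3 (5 semitones).
A#3 down a major third → F#3 (4 semitones).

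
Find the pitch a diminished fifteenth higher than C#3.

A fifteenth keeps the letter name C, two octaves up from C.
A diminished fifteenth spans 23 semitones, so from C#3 the target pitch is C5.

C5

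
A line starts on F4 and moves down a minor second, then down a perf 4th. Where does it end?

F4 down a minor second → E4 (1 semitone).
A perfect fourth down from E4 is B3.

B3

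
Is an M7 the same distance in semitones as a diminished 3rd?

A major seventh spans 11 semitones; a diminished third spans 2 semitones. They differ by 9.

No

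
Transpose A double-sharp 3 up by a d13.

F sharp 5

Counting six letter names plus an octave up from A lands on F.
A diminished thirteenth spans 19 semitones, so from A##3 the target pitch is F#5.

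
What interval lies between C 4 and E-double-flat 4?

C to E spans three letter names (C-D-E) — that makes it a third of some quality.
A major third would be 4 semitones; C4 to Ebb4 is 2, two semitones narrower, so the interval is diminished.

d3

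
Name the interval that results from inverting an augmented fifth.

The rule of nine gives the new number: 9 − 5 = 4, so a fifth becomes a fourth.
The quality also flips — augmented becomes diminished — giving a diminished fourth.

diminished fourth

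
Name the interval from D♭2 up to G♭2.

perfect fourth

D to G spans four letter names (D-E-F-G) — that makes it a fourth of some quality.
The perfect fourth spans 5 semitones, and Db2 to Gb2 is exactly 5 semitones — so this is a perfect fourth.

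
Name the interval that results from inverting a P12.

P4

First reduce the compound perfect twelfth to its simple form, a perfect fifth.
The rule of nine gives the new number: 9 − 5 = 4, so a fifth becomes a fourth.
Quality inverts too: perfect stays perfect. That makes the inversion a perfect fourth.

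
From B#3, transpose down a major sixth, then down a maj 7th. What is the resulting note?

E2

A major sixth down from B#3 is D#3.
Down a major seventh from D#3: E2 (11 semitones down).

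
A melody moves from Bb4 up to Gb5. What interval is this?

minor sixth

B to G spans six letter names (B-C-D-E-F-G) — that makes it a sixth of some quality.
A major sixth would be 9 semitones, but Bb4 to Gb5 is 8 — one semitone narrower, making it a minor sixth.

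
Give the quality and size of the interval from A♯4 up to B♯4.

A to B spans two letter names (A-B) — that makes it a second of some quality.
The major second spans 2 semitones, and A#4 to B#4 is exactly 2 semitones — so this is a major second.

M2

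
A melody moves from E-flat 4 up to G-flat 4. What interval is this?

E to G spans three letter names (E-F-G) — that makes it a third of some quality.
Eb4 to Gb4 is 3 semitones, a half step short of the major third (4), so this is minor.

minor third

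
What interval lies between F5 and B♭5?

F to B spans four letter names (F-G-A-B) — that makes it a fourth of some quality.
Counting semitones, F5→Bb5 is 5, which is the perfect fourth.

perfect fourth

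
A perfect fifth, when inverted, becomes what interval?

The rule of nine gives the new number: 9 − 5 = 4, so a fifth becomes a fourth.
Quality inverts too: perfect stays perfect. That makes the inversion a perfect fourth.

perfect fourth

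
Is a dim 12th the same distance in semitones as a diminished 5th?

No

18 semitones (diminished twelfth) vs 6 semitones (diminished fifth): not equal.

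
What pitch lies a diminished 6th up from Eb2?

Six letter names up from E: C.
A diminished sixth is 7 semitones; 7 semitones up from Eb2 gives Cbb3.

Cbb3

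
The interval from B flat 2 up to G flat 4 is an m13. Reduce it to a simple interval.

minor sixth

Subtracting seven from the interval number removes an octave: 13 − 7 = 6.
So a minor thirteenth is an octave plus a minor sixth. The quality is unchanged.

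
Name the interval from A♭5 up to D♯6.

doubly augmented fourth

A to D spans four letter names (A-B-C-D): a fourth.
A perfect fourth would be 5 semitones; Ab5 to D#6 is 7, two semitones wider, so the interval is doubly augmented.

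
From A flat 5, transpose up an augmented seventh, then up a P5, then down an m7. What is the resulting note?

Ab5 up an augmented seventh → G#6 (12 semitones).
G#6 up a perfect fifth → D#7 (7 semitones).
A minor seventh down from D#7 is E#6.

E sharp 6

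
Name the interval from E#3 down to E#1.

P15

Descending from E#3 to E#1 is the same interval as ascending E#1 to E#3.
E to E is the same letter name, plus 2 octaves — that makes it a fifteenth of some quality.
The perfect fifteenth spans 24 semitones, and E#1 to E#3 is exactly 24 semitones — so this is a perfect fifteenth.
(Equivalently, a compound perfect octave: a perfect octave plus an octave.)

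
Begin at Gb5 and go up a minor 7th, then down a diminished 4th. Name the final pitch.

Up a minor seventh from Gb5: Fb6 (10 semitones up).
Down a diminished fourth from Fb6: C6 (4 semitones down).

C6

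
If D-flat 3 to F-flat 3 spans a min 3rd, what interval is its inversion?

Interval numbers invert to sum to nine: 3 + 6 = 9, so a third inverts to a sixth.
And minor becomes major under inversion, so we get a major sixth.

major sixth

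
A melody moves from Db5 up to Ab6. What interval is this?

D to A spans five letter names (D-E-F-G-A), plus an octave — that makes it a twelfth of some quality.
Db5 to Ab6 is 19 semitones, matching the perfect twelfth exactly, so the quality is perfect.
(Equivalently, a compound perfect fifth: a perfect fifth plus an octave.)

perfect twelfth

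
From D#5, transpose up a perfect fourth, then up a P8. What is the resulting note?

A perfect fourth up from D#5 is G#5.
Up a perfect octave from G#5: G#6 (12 semitones up).

G#6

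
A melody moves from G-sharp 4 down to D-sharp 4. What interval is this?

Descending from G#4 to D#4 is the same interval as ascending D#4 to G#4.
D to G spans four letter names (D-E-F-G), so the interval is some kind of fourth.
Counting semitones, D#4→G#4 is 5, which is the perfect fourth.

perfect fourth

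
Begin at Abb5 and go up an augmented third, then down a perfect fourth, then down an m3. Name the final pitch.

An augmented third up from Abb5 is C6.
A perfect fourth down from C6 is G5.
A minor third down from G5 is E5.

E5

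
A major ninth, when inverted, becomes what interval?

First reduce the compound major ninth to its simple form, a major second.
Interval numbers invert to sum to nine: 2 + 7 = 9, so a second inverts to a seventh.
Quality inverts too: major becomes minor. That makes the inversion a minor seventh.

minor seventh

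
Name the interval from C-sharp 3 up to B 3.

C to B spans seven letter names (C-D-E-F-G-A-B), so the interval is some kind of seventh.
A major seventh would be 11 semitones, but C#3 to B3 is 10 — one semitone narrower, making it a minor seventh.

minor seventh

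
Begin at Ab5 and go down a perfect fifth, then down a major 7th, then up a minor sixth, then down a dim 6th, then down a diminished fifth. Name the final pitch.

A perfect fifth down from Ab5 is Db5.
Down a major seventh from Db5: Ebb4 (11 semitones down).
Ebb4 up a minor sixth → Cbb5 (8 semitones).
Cbb5 down a diminished sixth → Eb4 (7 semitones).
A diminished fifth down from Eb4 is A3.

A3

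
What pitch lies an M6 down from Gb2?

Six letter names down from G: B.
A major sixth spans 9 semitones, so from Gb2 the target pitch is Bbb1.

Bbb1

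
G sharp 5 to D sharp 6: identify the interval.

G to D spans five letter names (G-A-B-C-D) — that makes it a fifth of some quality.
The perfect fifth spans 7 semitones, and G#5 to D#6 is exactly 7 semitones — so this is a perfect fifth.

perfect fifth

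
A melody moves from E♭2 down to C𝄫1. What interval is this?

augmented 10th

Descending from Eb2 to Cbb1 is the same interval as ascending Cbb1 to Eb2.
C to E spans three letter names (C-D-E), plus an octave, so the interval is some kind of tenth.
A major tenth would be 16 semitones; Cbb1 to Eb2 is 17, one semitone wider, so the interval is augmented.
(Equivalently, a compound augmented third: an augmented third plus an octave.)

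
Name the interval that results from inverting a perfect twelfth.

First reduce the compound perfect twelfth to its simple form, a perfect fifth.
Inverted interval numbers add to nine, so a fifth pairs with a fourth (5 + 4 = 9).
Quality inverts too: perfect stays perfect. That makes the inversion a perfect fourth.

perfect 4th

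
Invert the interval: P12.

First reduce the compound perfect twelfth to its simple form, a perfect fifth.
Interval numbers invert to sum to nine: 5 + 4 = 9, so a fifth inverts to a fourth.
The quality also flips — perfect stays perfect — giving a perfect fourth.

P4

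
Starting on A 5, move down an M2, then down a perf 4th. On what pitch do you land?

A major second down from A5 is G5.
Down a perfect fourth from G5: D5 (5 semitones down).

D 5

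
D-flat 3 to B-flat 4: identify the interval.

major thirteenth

D to B spans six letter names (D-E-F-G-A-B), plus an octave, so the interval is some kind of thirteenth.
Counting semitones, Db3→Bb4 is 21, which is the major thirteenth.
(Equivalently, a compound major sixth: a major sixth plus an octave.)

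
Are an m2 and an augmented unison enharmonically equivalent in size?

Yes

A minor second = 1 semitone = an augmented unison; enharmonically equal.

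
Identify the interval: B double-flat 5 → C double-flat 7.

minor 9th

B to C spans two letter names (B-C), plus an octave — that makes it a ninth of some quality.
At 13 semitones, Bbb5→Cbb7 falls one short of a major ninth: minor.
(Equivalently, a compound minor second: a minor second plus an octave.)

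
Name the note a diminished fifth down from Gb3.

The fifth takes the letter from G down to C.
Moving 6 semitones down from Gb3 (the size of a diminished fifth) reaches C3.

C3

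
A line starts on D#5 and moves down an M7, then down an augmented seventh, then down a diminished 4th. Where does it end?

Down a major seventh from D#5: E4 (11 semitones down).
Down an augmented seventh from E4: Fb3 (12 semitones down).
Fb3 down a diminished fourth → C3 (4 semitones).

C3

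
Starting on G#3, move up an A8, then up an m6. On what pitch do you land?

An augmented octave up from G#3 is G##4.
Up a minor sixth from G##4: E#5 (8 semitones up).

E#5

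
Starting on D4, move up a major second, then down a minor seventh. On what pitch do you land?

A major second up from D4 is E4.
Down a minor seventh from E4: F#3 (10 semitones down).

F#3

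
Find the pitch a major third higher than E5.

G#5

The third takes the letter from E up to G.
A major third spans 4 semitones, so from E5 the target pitch is G#5.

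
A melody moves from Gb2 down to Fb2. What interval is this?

M2

Descending from Gb2 to Fb2 is the same interval as ascending Fb2 to Gb2.
F to G spans two letter names (F-G) — that makes it a second of some quality.
Counting semitones, Fb2→Gb2 is 2, which is the major second.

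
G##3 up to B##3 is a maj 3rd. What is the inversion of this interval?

Interval numbers invert to sum to nine: 3 + 6 = 9, so a third inverts to a sixth.
Quality inverts too: major becomes minor. That makes the inversion a minor sixth.

minor sixth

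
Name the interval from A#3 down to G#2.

major ninth

Descending from A#3 to G#2 is the same interval as ascending G#2 to A#3.
G to A spans two letter names (G-A), plus an octave: a ninth.
G#2 to A#3 is 14 semitones, matching the major ninth exactly, so the quality is major.
(Equivalently, a compound major second: a major second plus an octave.)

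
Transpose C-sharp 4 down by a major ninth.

The ninth's letter: C down two letter names plus an octave → B.
A major ninth spans 14 semitones, so from C#4 the target pitch is B2.

B 2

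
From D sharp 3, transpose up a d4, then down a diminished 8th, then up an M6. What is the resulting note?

E sharp 3

Up a diminished fourth from D#3: G3 (4 semitones up).
G3 down a diminished octave → G#2 (11 semitones).
A major sixth up from G#2 is E#3.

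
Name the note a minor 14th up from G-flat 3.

F-flat 5

Counting seven letter names plus an octave up from G lands on F.
A minor fourteenth is 22 semitones; 22 semitones up from Gb3 gives Fb5.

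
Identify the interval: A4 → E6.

A to E spans five letter names (A-B-C-D-E), plus an octave, so the interval is some kind of twelfth.
A4 to E6 is 19 semitones, matching the perfect twelfth exactly, so the quality is perfect.
(Equivalently, a compound perfect fifth: a perfect fifth plus an octave.)

perfect twelfth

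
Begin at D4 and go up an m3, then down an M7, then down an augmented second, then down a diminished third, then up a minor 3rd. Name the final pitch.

Fb3

Up a minor third from D4: F4 (3 semitones up).
F4 down a major seventh → Gb3 (11 semitones).
An augmented second down from Gb3 is Fbb3.
Fbb3 down a diminished third → Db3 (2 semitones).
A minor third up from Db3 is Fb3.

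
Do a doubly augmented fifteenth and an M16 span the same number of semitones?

Yes

Both span 26 semitones: a doubly augmented fifteenth and a major sixteenth are the same chromatic distance.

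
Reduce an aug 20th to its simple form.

Take out 2 octaves (14 from the number): 20 − 14 = 6.
So an augmented twentieth is 2 octaves plus an augmented sixth. The quality is unchanged.

augmented sixth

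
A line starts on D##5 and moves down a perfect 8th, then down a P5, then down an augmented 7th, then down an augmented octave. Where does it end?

A perfect octave down from D##5 is D##4.
D##4 down a perfect fifth → G##3 (7 semitones).
G##3 down an augmented seventh → A2 (12 semitones).
A2 down an augmented octave → Ab1 (13 semitones).

Ab1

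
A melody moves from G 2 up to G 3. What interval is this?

G to G is the same letter name, plus an octave, so the interval is some kind of octave.
The perfect octave spans 12 semitones, and G2 to G3 is exactly 12 semitones — so this is a perfect octave.

perfect 8th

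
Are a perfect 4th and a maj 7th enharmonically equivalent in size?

5 semitones (perfect fourth) vs 11 semitones (major seventh): not equal.

No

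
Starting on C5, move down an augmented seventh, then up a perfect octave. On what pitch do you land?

An augmented seventh down from C5 is Dbb4.
Up a perfect octave from Dbb4: Dbb5 (12 semitones up).

Dbb5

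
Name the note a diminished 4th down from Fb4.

C4

Four letter names down from F: C.
A diminished fourth spans 4 semitones, so from Fb4 the target pitch is C4.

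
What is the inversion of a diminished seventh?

The rule of nine gives the new number: 9 − 7 = 2, so a seventh becomes a second.
Quality inverts too: diminished becomes augmented. That makes the inversion an augmented second.

augmented second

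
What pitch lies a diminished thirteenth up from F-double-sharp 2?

D 4

The thirteenth's letter: F up six letter names plus an octave → D.
A diminished thirteenth spans 19 semitones, so from F##2 the target pitch is D4.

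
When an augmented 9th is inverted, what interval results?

First reduce the compound augmented ninth to its simple form, an augmented second.
Interval numbers invert to sum to nine: 2 + 7 = 9, so a second inverts to a seventh.
Quality inverts too: augmented becomes diminished. That makes the inversion a diminished seventh.

d7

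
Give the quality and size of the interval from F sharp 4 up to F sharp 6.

perfect 15th

F to F is the same letter name, plus 2 octaves, so the interval is some kind of fifteenth.
The perfect fifteenth spans 24 semitones, and F#4 to F#6 is exactly 24 semitones — so this is a perfect fifteenth.
(Equivalently, a compound perfect octave: a perfect octave plus an octave.)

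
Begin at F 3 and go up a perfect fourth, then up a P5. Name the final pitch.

F 4

F3 up a perfect fourth → Bb3 (5 semitones).
A perfect fifth up from Bb3 is F4.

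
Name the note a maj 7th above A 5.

Seven letter names up from A: G.
A major seventh is 11 semitones; 11 semitones up from A5 gives G#6.

G-sharp 6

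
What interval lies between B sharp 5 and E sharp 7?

B to E spans four letter names (B-C-D-E), plus an octave, so the interval is some kind of eleventh.
B#5 to E#7 is 17 semitones, matching the perfect eleventh exactly, so the quality is perfect.
(Equivalently, a compound perfect fourth: a perfect fourth plus an octave.)

perfect eleventh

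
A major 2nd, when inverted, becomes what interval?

minor 7th

Interval numbers invert to sum to nine: 2 + 7 = 9, so a second inverts to a seventh.
The quality also flips — major becomes minor — giving a minor seventh.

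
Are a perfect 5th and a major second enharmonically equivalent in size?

No

A perfect fifth is 7 semitones but a major second is 2 semitones — different sizes.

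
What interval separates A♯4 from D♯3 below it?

Descending from A#4 to D#3 is the same interval as ascending D#3 to A#4.
D to A spans five letter names (D-E-F-G-A), plus an octave: a twelfth.
Counting semitones, D#3→A#4 is 19, which is the perfect twelfth.
(Equivalently, a compound perfect fifth: a perfect fifth plus an octave.)

perfect twelfth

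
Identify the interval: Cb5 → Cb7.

perfect 15th

C to C is the same letter name, plus 2 octaves, so the interval is some kind of fifteenth.
Counting semitones, Cb5→Cb7 is 24, which is the perfect fifteenth.
(Equivalently, a compound perfect octave: a perfect octave plus an octave.)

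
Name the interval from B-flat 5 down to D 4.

Descending from Bb5 to D4 is the same interval as ascending D4 to Bb5.
D to B spans six letter names (D-E-F-G-A-B), plus an octave: a thirteenth.
At 20 semitones, D4→Bb5 falls one short of a major thirteenth: minor.
(Equivalently, a compound minor sixth: a minor sixth plus an octave.)

minor thirteenth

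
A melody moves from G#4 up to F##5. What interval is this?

major seventh

G to F spans seven letter names (G-A-B-C-D-E-F), so the interval is some kind of seventh.
G#4 to F##5 is 11 semitones, matching the major seventh exactly, so the quality is major.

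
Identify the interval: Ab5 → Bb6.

A to B spans two letter names (A-B), plus an octave — that makes it a ninth of some quality.
Counting semitones, Ab5→Bb6 is 14, which is the major ninth.
(Equivalently, a compound major second: a major second plus an octave.)

major ninth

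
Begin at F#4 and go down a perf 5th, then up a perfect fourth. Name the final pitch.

E4

A perfect fifth down from F#4 is B3.
A perfect fourth up from B3 is E4.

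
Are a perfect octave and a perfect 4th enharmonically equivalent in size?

No

A perfect octave spans 12 semitones; a perfect fourth spans 5 semitones. They differ by 7.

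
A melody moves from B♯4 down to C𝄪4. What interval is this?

Descending from B#4 to C##4 is the same interval as ascending C##4 to B#4.
C to B spans seven letter names (C-D-E-F-G-A-B): a seventh.
C##4 to B#4 is 10 semitones, a half step short of the major seventh (11), so this is minor.

minor 7th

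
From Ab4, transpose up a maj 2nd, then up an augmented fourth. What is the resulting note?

E5

Ab4 up a major second → Bb4 (2 semitones).
An augmented fourth up from Bb4 is E5.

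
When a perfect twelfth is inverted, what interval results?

P4

First reduce the compound perfect twelfth to its simple form, a perfect fifth.
The rule of nine gives the new number: 9 − 5 = 4, so a fifth becomes a fourth.
Quality inverts too: perfect stays perfect. That makes the inversion a perfect fourth.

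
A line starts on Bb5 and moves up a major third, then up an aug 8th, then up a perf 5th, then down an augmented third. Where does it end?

F7

Up a major third from Bb5: D6 (4 semitones up).
An augmented octave up from D6 is D#7.
A perfect fifth up from D#7 is A#7.
A#7 down an augmented third → F7 (5 semitones).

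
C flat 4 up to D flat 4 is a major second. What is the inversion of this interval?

The rule of nine gives the new number: 9 − 2 = 7, so a second becomes a seventh.
Quality inverts too: major becomes minor. That makes the inversion a minor seventh.

minor seventh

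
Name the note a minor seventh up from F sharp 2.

E 3

The seventh takes the letter from F up to E.
A minor seventh is 10 semitones; 10 semitones up from F#2 gives E3.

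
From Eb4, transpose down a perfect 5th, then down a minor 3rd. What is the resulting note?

F3

Eb4 down a perfect fifth → Ab3 (7 semitones).
Ab3 down a minor third → F3 (3 semitones).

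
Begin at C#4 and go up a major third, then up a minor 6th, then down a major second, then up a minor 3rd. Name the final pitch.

D5

A major third up from C#4 is E#4.
Up a minor sixth from E#4: C#5 (8 semitones up).
Down a major second from C#5: B4 (2 semitones down).
B4 up a minor third → D5 (3 semitones).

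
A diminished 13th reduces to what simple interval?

diminished 6th

Take out an octave (7 from the number): 13 − 7 = 6.
Quality carries through unchanged, so the simple form is a diminished sixth.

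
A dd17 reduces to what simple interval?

doubly diminished third

Subtracting seven from the interval number removes an octave: 17 − 14 = 3.
Quality carries through unchanged, so the simple form is a doubly diminished third.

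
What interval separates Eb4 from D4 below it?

minor second

Descending from Eb4 to D4 is the same interval as ascending D4 to Eb4.
D to E spans two letter names (D-E): a second.
At 1 semitone, D4→Eb4 falls one short of a major second: minor.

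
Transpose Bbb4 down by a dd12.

Five letters down from B (plus an octave) reaches E.
A doubly diminished twelfth is 17 semitones; 17 semitones down from Bbb4 gives E3.

E3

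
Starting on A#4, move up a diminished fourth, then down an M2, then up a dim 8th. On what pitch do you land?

Cb6

A#4 up a diminished fourth → D5 (4 semitones).
A major second down from D5 is C5.
C5 up a diminished octave → Cb6 (11 semitones).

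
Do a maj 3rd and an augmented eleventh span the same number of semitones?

No

A major third spans 4 semitones; an augmented eleventh spans 18 semitones. They differ by 14.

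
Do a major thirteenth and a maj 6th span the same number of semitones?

No

A major thirteenth is 21 semitones but a major sixth is 9 semitones — different sizes.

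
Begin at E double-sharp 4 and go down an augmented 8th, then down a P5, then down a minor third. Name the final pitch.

F double-sharp 2

An augmented octave down from E##4 is E#3.
Down a perfect fifth from E#3: A#2 (7 semitones down).
Down a minor third from A#2: F##2 (3 semitones down).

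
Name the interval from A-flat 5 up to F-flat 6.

A to F spans six letter names (A-B-C-D-E-F): a sixth.
A major sixth would be 9 semitones, but Ab5 to Fb6 is 8 — one semitone narrower, making it a minor sixth.

m6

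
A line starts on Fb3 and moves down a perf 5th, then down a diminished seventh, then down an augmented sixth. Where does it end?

Ebb1

Down a perfect fifth from Fb3: Bbb2 (7 semitones down).
A diminished seventh down from Bbb2 is C2.
Down an augmented sixth from C2: Ebb1 (10 semitones down).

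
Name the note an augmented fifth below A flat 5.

Five letter names down from A: D.
Moving 8 semitones down from Ab5 (the size of an augmented fifth) reaches Dbb5.

D double-flat 5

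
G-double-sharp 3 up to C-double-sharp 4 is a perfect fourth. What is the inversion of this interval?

Inverted interval numbers add to nine, so a fourth pairs with a fifth (4 + 5 = 9).
And perfect stays perfect under inversion, so we get a perfect fifth.

perfect fifth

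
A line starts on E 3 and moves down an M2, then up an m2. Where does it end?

E flat 3

A major second down from E3 is D3.
D3 up a minor second → Eb3 (1 semitone).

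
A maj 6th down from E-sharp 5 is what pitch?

Six letter names down from E: G.
A major sixth spans 9 semitones, so from E#5 the target pitch is G#4.

G-sharp 4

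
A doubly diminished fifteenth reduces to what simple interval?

Subtracting seven from the interval number removes an octave: 15 − 7 = 8.
That makes a doubly diminished fifteenth a compound doubly diminished octave — an octave plus a doubly diminished octave.

dd8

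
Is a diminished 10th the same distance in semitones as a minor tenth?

14 semitones (diminished tenth) vs 15 semitones (minor tenth): not equal.

No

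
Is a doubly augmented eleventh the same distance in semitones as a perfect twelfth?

Both span 19 semitones: a doubly augmented eleventh and a perfect twelfth are the same chromatic distance.

Yes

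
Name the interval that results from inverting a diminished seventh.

Inverted interval numbers add to nine, so a seventh pairs with a second (7 + 2 = 9).
Quality inverts too: diminished becomes augmented. That makes the inversion an augmented second.

augmented 2nd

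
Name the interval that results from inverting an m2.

Inverted interval numbers add to nine, so a second pairs with a seventh (2 + 7 = 9).
Quality inverts too: minor becomes major. That makes the inversion a major seventh.

major seventh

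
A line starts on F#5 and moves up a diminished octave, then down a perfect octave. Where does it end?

A diminished octave up from F#5 is F6.
A perfect octave down from F6 is F5.

F5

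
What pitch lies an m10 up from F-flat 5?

Three letters up from F (plus an octave) reaches A.
A minor tenth spans 15 semitones, so from Fb5 the target pitch is Abb6.

A-double-flat 6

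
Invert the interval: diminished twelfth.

First reduce the compound diminished twelfth to its simple form, a diminished fifth.
Inverted interval numbers add to nine, so a fifth pairs with a fourth (5 + 4 = 9).
And diminished becomes augmented under inversion, so we get an augmented fourth.

augmented fourth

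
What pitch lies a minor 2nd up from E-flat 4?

F-flat 4

Counting two letter names up from E lands on F.
A minor second is 1 semitone; 1 semitone up from Eb4 gives Fb4.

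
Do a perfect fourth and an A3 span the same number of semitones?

A perfect fourth spans 5 semitones, and an augmented third also spans 5 semitones — they're enharmonic.

Yes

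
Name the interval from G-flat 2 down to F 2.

Descending from Gb2 to F2 is the same interval as ascending F2 to Gb2.
F to G spans two letter names (F-G) — that makes it a second of some quality.
F2 to Gb2 is 1 semitone, a half step short of the major second (2), so this is minor.

m2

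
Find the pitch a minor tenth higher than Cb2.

Ebb3

The tenth's letter: C up three letter names plus an octave → E.
A minor tenth is 15 semitones; 15 semitones up from Cb2 gives Ebb3.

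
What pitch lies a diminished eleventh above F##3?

B4

Four letters up from F (plus an octave) reaches B.
Moving 16 semitones up from F##3 (the size of a diminished eleventh) reaches B4.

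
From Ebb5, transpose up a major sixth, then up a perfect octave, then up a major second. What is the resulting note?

Up a major sixth from Ebb5: Cb6 (9 semitones up).
A perfect octave up from Cb6 is Cb7.
A major second up from Cb7 is Db7.

Db7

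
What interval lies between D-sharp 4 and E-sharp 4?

D to E spans two letter names (D-E), so the interval is some kind of second.
The major second spans 2 semitones, and D#4 to E#4 is exactly 2 semitones — so this is a major second.

M2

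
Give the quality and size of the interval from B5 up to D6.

minor third

B to D spans three letter names (B-C-D), so the interval is some kind of third.
At 3 semitones, B5→D6 falls one short of a major third: minor.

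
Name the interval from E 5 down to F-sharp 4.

minor seventh

Descending from E5 to F#4 is the same interval as ascending F#4 to E5.
F to E spans seven letter names (F-G-A-B-C-D-E), so the interval is some kind of seventh.
F#4 to E5 is 10 semitones, a half step short of the major seventh (11), so this is minor.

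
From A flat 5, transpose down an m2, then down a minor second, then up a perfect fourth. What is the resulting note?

B 5

A minor second down from Ab5 is G5.
A minor second down from G5 is F#5.
F#5 up a perfect fourth → B5 (5 semitones).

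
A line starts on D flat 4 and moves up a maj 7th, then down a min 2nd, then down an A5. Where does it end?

E flat 4

Db4 up a major seventh → C5 (11 semitones).
C5 down a minor second → B4 (1 semitone).
Down an augmented fifth from B4: Eb4 (8 semitones down).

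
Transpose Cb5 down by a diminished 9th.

B3

The ninth's letter: C down two letter names plus an octave → B.
A diminished ninth spans 12 semitones, so from Cb5 the target pitch is B3.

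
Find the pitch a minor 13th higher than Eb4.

Six letters up from E (plus an octave) reaches C.
A minor thirteenth is 20 semitones; 20 semitones up from Eb4 gives Cb6.

Cb6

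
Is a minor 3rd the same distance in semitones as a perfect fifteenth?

No

A minor third is 3 semitones but a perfect fifteenth is 24 semitones — different sizes.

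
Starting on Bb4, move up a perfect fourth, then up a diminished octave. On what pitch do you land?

Ebb6

Bb4 up a perfect fourth → Eb5 (5 semitones).
Eb5 up a diminished octave → Ebb6 (11 semitones).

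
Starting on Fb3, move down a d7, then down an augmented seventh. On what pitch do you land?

Down a diminished seventh from Fb3: G2 (9 semitones down).
G2 down an augmented seventh → Abb1 (12 semitones).

Abb1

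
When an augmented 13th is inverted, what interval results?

diminished 3rd

First reduce the compound augmented thirteenth to its simple form, an augmented sixth.
The rule of nine gives the new number: 9 − 6 = 3, so a sixth becomes a third.
Quality inverts too: augmented becomes diminished. That makes the inversion a diminished third.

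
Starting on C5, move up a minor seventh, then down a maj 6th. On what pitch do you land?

Db5

C5 up a minor seventh → Bb5 (10 semitones).
Down a major sixth from Bb5: Db5 (9 semitones down).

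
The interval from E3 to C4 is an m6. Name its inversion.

Inverted interval numbers add to nine, so a sixth pairs with a third (6 + 3 = 9).
Quality inverts too: minor becomes major. That makes the inversion a major third.

major third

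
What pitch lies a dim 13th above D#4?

Bb5

Counting six letter names plus an octave up from D lands on B.
A diminished thirteenth is 19 semitones; 19 semitones up from D#4 gives Bb5.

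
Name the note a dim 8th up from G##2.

G#3

For an octave the letter name doesn't change: still G, an octave up.
A diminished octave is 11 semitones; 11 semitones up from G##2 gives G#3.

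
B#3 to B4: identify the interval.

B to B is the same letter name, plus an octave, so the interval is some kind of octave.
The perfect octave is 12 semitones; here we have 11, one semitone narrower: diminished.

diminished octave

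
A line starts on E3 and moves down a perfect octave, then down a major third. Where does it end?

Down a perfect octave from E3: E2 (12 semitones down).
E2 down a major third → C2 (4 semitones).

C2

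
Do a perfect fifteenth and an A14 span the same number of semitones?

Yes

Both span 24 semitones: a perfect fifteenth and an augmented fourteenth are the same chromatic distance.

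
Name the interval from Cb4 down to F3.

Descending from Cb4 to F3 is the same interval as ascending F3 to Cb4.
F to C spans five letter names (F-G-A-B-C) — that makes it a fifth of some quality.
The perfect fifth is 7 semitones; here we have 6, one semitone narrower: diminished.

d5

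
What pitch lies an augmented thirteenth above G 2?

E-sharp 4

Counting six letter names plus an octave up from G lands on E.
An augmented thirteenth is 22 semitones; 22 semitones up from G2 gives E#4.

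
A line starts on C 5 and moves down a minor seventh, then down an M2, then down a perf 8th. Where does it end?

A minor seventh down from C5 is D4.
D4 down a major second → C4 (2 semitones).
Down a perfect octave from C4: C3 (12 semitones down).

C 3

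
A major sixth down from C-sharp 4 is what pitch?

Six letter names down from C: E.
A major sixth spans 9 semitones, so from C#4 the target pitch is E3.

E 3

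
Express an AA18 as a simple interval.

doubly augmented 4th

Take out 2 octaves (14 from the number): 18 − 14 = 4.
Quality carries through unchanged, so the simple form is a doubly augmented fourth.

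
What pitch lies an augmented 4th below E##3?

Counting four letter names down from E lands on B.
Moving 6 semitones down from E##3 (the size of an augmented fourth) reaches B#2.

B#2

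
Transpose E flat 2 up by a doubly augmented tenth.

Counting three letter names plus an octave up from E lands on G.
A doubly augmented tenth spans 18 semitones, so from Eb2 the target pitch is G##3.

G double-sharp 3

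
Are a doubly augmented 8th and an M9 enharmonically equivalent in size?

Both span 14 semitones: a doubly augmented octave and a major ninth are the same chromatic distance.

Yes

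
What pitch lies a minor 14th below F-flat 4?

Counting seven letter names plus an octave down from F lands on G.
Moving 22 semitones down from Fb4 (the size of a minor fourteenth) reaches Gb2.

G-flat 2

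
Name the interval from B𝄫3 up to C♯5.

B to C spans two letter names (B-C), plus an octave, so the interval is some kind of ninth.
A major ninth would be 14 semitones; Bbb3 to C#5 is 16, two semitones wider, so the interval is doubly augmented.
(Equivalently, a compound doubly augmented second: a doubly augmented second plus an octave.)

doubly augmented 9th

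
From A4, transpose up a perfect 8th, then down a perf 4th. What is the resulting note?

A perfect octave up from A4 is A5.
A perfect fourth down from A5 is E5.

E5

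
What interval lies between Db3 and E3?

augmented 2nd

D to E spans two letter names (D-E): a second.
A major second would be 2 semitones; Db3 to E3 is 3, one semitone wider, so the interval is augmented.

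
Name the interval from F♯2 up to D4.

F to D spans six letter names (F-G-A-B-C-D), plus an octave, so the interval is some kind of thirteenth.
F#2 to D4 is 20 semitones, a half step short of the major thirteenth (21), so this is minor.
(Equivalently, a compound minor sixth: a minor sixth plus an octave.)

minor thirteenth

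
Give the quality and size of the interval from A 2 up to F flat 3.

A to F spans six letter names (A-B-C-D-E-F): a sixth.
The major sixth is 9 semitones; here we have 7, two semitones narrower: diminished.

d6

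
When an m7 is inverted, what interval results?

The rule of nine gives the new number: 9 − 7 = 2, so a seventh becomes a second.
And minor becomes major under inversion, so we get a major second.

major second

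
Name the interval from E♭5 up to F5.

E to F spans two letter names (E-F) — that makes it a second of some quality.
The major second spans 2 semitones, and Eb5 to F5 is exactly 2 semitones — so this is a major second.

major second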